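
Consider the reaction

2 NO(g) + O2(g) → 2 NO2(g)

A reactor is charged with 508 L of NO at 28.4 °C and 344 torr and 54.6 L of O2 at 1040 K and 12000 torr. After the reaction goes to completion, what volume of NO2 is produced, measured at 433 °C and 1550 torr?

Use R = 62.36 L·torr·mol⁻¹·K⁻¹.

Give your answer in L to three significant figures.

264 L

n(NO) = PV/RT = (344 × 508) / (62.36 × 301.55) = 9.293 mol
n(O2) = PV/RT = (12000 × 54.6) / (62.36 × 1040) = 10.10 mol
For 9.293 mol NO, stoichiometry requires (1/2) × 9.293 = 4.646 mol O2; 10.10 mol is available, so NO is limiting.
n(NO2) = (2/2) × 9.293 = 9.293 mol
V(NO2) = nRT/P = 9.293 × 62.36 × 706.15 / 1550 = 264.0 L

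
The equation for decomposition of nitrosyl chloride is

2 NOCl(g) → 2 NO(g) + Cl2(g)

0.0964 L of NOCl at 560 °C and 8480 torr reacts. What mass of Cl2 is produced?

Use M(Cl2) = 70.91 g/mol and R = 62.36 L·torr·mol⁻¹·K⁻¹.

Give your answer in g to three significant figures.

0.558 g

n(NOCl) = PV/RT = (8480 × 0.0964) / (62.36 × 833.15) = 0.01573 mol
n(Cl2) = (1/2) × 0.01573 = 0.007865 mol
m(Cl2) = 0.007865 × 70.91 = 0.5577 g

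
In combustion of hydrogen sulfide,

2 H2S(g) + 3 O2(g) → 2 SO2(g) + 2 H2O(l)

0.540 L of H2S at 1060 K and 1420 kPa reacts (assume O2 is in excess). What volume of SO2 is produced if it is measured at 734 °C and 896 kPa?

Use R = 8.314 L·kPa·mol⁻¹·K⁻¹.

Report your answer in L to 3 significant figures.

n(H2S) = PV/RT = (1420 × 0.540) / (8.314 × 1060) = 0.08701 mol
n(SO2) = (2/2) × 0.08701 = 0.08701 mol
V = nRT/P = 0.08701 × 8.314 × 1007.15 / 896 = 0.8131 L

0.813 L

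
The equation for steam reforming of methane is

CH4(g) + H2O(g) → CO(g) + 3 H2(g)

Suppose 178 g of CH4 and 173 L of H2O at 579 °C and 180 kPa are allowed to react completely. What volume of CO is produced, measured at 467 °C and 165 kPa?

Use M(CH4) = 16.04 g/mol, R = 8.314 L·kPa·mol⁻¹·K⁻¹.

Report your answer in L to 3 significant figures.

n(CH4) = 178 / 16.04 = 11.10 mol
n(H2O) = PV/RT = (180 × 173) / (8.314 × 852.15) = 4.395 mol
For 11.10 mol CH4, stoichiometry requires (1/1) × 11.10 = 11.10 mol H2O; 4.395 mol is available, so H2O is limiting.
n(CO) = (1/1) × 4.395 = 4.395 mol
V(CO) = nRT/P = 4.395 × 8.314 × 740.15 / 165 = 163.9 L

164 L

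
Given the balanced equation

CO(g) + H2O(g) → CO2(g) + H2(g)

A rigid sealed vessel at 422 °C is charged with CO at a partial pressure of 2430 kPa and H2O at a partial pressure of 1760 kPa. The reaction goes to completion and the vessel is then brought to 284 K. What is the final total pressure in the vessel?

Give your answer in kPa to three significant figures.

Because the vessel is rigid and T is held at 422 °C, work the stoichiometry in partial pressures (P_i = n_iRT/V).
P(H2O) required for 2430 kPa of CO = (1/1) × 2430 = 2430 kPa; available 1760 kPa, so H2O is limiting.
P(CO) remaining = 2430 − (1/1) × 1760 = 670.0 kPa
P(gaseous products) = (1+1)/1 × 1760 = 3520 kPa
P_total at 422 °C = 670.0 + 3520 = 4190 kPa
Scaling to 284 K: P = 4190 × 284/695.15 = 1712 kPa

1710 kPa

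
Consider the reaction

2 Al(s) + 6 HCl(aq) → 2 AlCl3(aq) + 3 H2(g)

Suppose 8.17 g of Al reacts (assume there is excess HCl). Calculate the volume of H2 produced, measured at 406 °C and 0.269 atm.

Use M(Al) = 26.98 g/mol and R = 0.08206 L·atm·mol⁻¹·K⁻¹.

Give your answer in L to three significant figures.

94.1 L

n(Al) = 8.170 / 26.98 = 0.3028 mol
n(H2) = (3/2) × 0.3028 = 0.4542 mol
V = nRT/P = 0.4542 × 0.08206 × 679.15 / 0.269 = 94.10 L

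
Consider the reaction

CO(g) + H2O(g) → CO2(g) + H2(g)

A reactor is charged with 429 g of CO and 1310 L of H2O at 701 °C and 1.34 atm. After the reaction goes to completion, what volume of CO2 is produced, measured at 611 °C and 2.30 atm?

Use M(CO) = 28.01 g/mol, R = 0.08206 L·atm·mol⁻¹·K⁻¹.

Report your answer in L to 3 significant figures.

483 L

n(CO) = 429 / 28.01 = 15.32 mol
n(H2O) = PV/RT = (1.34 × 1310) / (0.08206 × 974.15) = 21.96 mol
For 15.32 mol CO, stoichiometry requires (1/1) × 15.32 = 15.32 mol H2O; 21.96 mol is available, so CO is limiting.
n(CO2) = (1/1) × 15.32 = 15.32 mol
V(CO2) = nRT/P = 15.32 × 0.08206 × 884.15 / 2.30 = 483.3 L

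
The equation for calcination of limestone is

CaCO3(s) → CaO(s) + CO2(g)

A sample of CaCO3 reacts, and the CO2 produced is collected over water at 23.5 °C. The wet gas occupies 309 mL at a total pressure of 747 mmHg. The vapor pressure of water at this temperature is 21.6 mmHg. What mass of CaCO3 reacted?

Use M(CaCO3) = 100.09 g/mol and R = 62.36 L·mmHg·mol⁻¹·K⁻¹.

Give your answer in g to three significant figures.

1.21 g

P(CO2) = 747 − 21.6 = 725.4 mmHg
n(CO2) = PV/RT = (725.4 × 0.3090) / (62.36 × 296.65) = 0.01212 mol
n(CaCO3) = (1/1) × 0.01212 = 0.01212 mol
m(CaCO3) = 0.01212 × 100.09 = 1.213 g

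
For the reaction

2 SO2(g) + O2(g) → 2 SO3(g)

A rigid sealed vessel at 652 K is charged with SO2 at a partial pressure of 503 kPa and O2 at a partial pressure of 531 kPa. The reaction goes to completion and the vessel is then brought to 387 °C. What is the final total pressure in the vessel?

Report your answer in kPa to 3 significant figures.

At constant V, partial pressures at 652 K are proportional to moles, so apply stoichiometry directly to pressures.
P(O2) required for 503 kPa of SO2 = (1/2) × 503 = 251.5 kPa; available 531 kPa, so SO2 is limiting.
P(O2) remaining = 531 − (1/2) × 503 = 279.5 kPa
P(gaseous products) = (2)/2 × 503 = 503.0 kPa
P_total at 652 K = 279.5 + 503.0 = 782.5 kPa
Scaling to 387 °C: P = 782.5 × 660.15/652 = 792.3 kPa

792 kPa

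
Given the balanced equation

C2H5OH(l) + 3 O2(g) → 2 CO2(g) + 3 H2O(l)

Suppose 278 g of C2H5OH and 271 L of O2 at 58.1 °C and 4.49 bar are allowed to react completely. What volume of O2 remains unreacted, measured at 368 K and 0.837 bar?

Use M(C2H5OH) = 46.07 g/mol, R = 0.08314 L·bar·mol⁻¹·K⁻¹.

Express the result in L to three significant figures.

n(C2H5OH) = 278 / 46.07 = 6.034 mol
n(O2) = PV/RT = (4.49 × 271) / (0.08314 × 331.25) = 44.18 mol
For 6.034 mol C2H5OH, stoichiometry requires (3/1) × 6.034 = 18.10 mol O2; 44.18 mol is available, so C2H5OH is limiting.
n(O2) consumed = (3/1) × 6.034 = 18.10 mol; remaining = 44.18 − 18.10 = 26.08 mol
V(O2) = nRT/P = 26.08 × 0.08314 × 368 / 0.837 = 953.3 L

953 L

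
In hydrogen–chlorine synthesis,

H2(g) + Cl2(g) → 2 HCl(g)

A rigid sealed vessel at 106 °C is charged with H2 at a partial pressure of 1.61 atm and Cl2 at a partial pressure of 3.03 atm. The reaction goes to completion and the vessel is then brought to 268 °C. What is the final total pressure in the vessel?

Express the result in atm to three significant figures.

At constant V, partial pressures at 106 °C are proportional to moles, so apply stoichiometry directly to pressures.
P(Cl2) required for 1.61 atm of H2 = (1/1) × 1.61 = 1.610 atm; available 3.03 atm, so H2 is limiting.
P(Cl2) remaining = 3.03 − (1/1) × 1.61 = 1.420 atm
P(gaseous products) = (2)/1 × 1.61 = 3.220 atm
P_total at 106 °C = 1.420 + 3.220 = 4.640 atm
Scaling to 268 °C: P = 4.640 × 541.15/379.15 = 6.623 atm

6.62 atm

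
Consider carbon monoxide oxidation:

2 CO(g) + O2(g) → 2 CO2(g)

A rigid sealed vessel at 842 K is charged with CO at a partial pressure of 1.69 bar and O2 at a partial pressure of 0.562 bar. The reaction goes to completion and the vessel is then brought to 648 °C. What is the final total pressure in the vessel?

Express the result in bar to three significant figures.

1.85 bar

At constant V, partial pressures at 842 K are proportional to moles, so apply stoichiometry directly to pressures.
P(O2) required for 1.69 bar of CO = (1/2) × 1.69 = 0.8450 bar; available 0.562 bar, so O2 is limiting.
P(CO) remaining = 1.69 − (2/1) × 0.562 = 0.5660 bar
P(gaseous products) = (2)/1 × 0.562 = 1.124 bar
P_total at 842 K = 0.5660 + 1.124 = 1.690 bar
Scaling to 648 °C: P = 1.690 × 921.15/842 = 1.849 bar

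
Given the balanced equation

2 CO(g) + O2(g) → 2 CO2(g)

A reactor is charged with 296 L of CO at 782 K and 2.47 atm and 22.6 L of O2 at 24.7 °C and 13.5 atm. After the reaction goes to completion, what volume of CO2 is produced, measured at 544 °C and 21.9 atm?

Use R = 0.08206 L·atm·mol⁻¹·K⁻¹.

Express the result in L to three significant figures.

n(CO) = PV/RT = (2.47 × 296) / (0.08206 × 782) = 11.39 mol
n(O2) = PV/RT = (13.5 × 22.6) / (0.08206 × 297.85) = 12.48 mol
For 11.39 mol CO, stoichiometry requires (1/2) × 11.39 = 5.695 mol O2; 12.48 mol is available, so CO is limiting.
n(CO2) = (2/2) × 11.39 = 11.39 mol
V(CO2) = nRT/P = 11.39 × 0.08206 × 817.15 / 21.9 = 34.87 L

34.9 L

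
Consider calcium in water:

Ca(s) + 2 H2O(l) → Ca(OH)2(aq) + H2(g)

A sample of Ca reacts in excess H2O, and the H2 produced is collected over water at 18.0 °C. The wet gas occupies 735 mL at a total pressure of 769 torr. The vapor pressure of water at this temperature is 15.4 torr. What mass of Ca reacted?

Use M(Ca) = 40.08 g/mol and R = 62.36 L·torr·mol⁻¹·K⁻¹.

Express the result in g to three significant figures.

1.22 g

P(H2) = 769 − 15.4 = 753.6 torr
n(H2) = PV/RT = (753.6 × 0.7350) / (62.36 × 291.15) = 0.03051 mol
n(Ca) = (1/1) × 0.03051 = 0.03051 mol
m(Ca) = 0.03051 × 40.08 = 1.223 g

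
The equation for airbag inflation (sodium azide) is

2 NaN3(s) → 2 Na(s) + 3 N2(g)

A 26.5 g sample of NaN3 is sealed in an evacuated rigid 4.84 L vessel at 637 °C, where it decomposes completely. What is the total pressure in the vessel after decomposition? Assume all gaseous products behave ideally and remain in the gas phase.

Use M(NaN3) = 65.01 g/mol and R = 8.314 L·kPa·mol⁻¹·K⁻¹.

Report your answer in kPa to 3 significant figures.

956 kPa

n(NaN3) = 26.5 / 65.01 = 0.4076 mol
n(gas produced) = (3/2) × 0.4076 = 0.6114 mol
P = nRT/V = 0.6114 × 8.314 × 910.15 / 4.84 = 955.9 kPa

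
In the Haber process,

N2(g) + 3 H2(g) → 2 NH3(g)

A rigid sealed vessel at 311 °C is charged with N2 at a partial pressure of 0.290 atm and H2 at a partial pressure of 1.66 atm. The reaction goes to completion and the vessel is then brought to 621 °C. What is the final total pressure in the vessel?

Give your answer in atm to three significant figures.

2.10 atm

Because the vessel is rigid and T is held at 311 °C, work the stoichiometry in partial pressures (P_i = n_iRT/V).
P(H2) required for 0.290 atm of N2 = (3/1) × 0.290 = 0.8700 atm; available 1.66 atm, so N2 is limiting.
P(H2) remaining = 1.66 − (3/1) × 0.290 = 0.7900 atm
P(gaseous products) = (2)/1 × 0.290 = 0.5800 atm
P_total at 311 °C = 0.7900 + 0.5800 = 1.370 atm
Scaling to 621 °C: P = 1.370 × 894.15/584.15 = 2.097 atm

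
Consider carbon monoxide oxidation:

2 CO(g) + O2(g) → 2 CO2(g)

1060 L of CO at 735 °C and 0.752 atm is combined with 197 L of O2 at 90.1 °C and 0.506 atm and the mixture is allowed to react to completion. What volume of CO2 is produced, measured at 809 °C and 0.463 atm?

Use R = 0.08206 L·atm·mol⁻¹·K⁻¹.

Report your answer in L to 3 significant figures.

n(CO) = PV/RT = (0.752 × 1060) / (0.08206 × 1008.15) = 9.635 mol
n(O2) = PV/RT = (0.506 × 197) / (0.08206 × 363.25) = 3.344 mol
For 9.635 mol CO, stoichiometry requires (1/2) × 9.635 = 4.817 mol O2; 3.344 mol is available, so O2 is limiting.
n(CO2) = (2/1) × 3.344 = 6.688 mol
V(CO2) = nRT/P = 6.688 × 0.08206 × 1082.15 / 0.463 = 1283 L

1280 L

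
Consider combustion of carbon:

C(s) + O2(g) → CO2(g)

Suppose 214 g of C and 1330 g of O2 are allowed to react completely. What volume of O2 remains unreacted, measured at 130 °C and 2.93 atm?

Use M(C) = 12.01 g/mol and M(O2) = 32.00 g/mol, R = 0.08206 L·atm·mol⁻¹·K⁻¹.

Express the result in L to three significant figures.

n(C) = 214 / 12.01 = 17.82 mol
n(O2) = 1330 / 32.00 = 41.56 mol
For 17.82 mol C, stoichiometry requires (1/1) × 17.82 = 17.82 mol O2; 41.56 mol is available, so C is limiting.
n(O2) consumed = (1/1) × 17.82 = 17.82 mol; remaining = 41.56 − 17.82 = 23.74 mol
V(O2) = nRT/P = 23.74 × 0.08206 × 403.15 / 2.93 = 268.0 L

268 L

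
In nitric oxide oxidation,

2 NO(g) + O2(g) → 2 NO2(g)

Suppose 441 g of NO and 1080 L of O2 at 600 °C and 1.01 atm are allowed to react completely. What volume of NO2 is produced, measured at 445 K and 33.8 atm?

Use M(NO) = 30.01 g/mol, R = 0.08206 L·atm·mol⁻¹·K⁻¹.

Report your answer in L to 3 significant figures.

n(NO) = 441 / 30.01 = 14.70 mol
n(O2) = PV/RT = (1.01 × 1080) / (0.08206 × 873.15) = 15.22 mol
For 14.70 mol NO, stoichiometry requires (1/2) × 14.70 = 7.350 mol O2; 15.22 mol is available, so NO is limiting.
n(NO2) = (2/2) × 14.70 = 14.70 mol
V(NO2) = nRT/P = 14.70 × 0.08206 × 445 / 33.8 = 15.88 L

15.9 L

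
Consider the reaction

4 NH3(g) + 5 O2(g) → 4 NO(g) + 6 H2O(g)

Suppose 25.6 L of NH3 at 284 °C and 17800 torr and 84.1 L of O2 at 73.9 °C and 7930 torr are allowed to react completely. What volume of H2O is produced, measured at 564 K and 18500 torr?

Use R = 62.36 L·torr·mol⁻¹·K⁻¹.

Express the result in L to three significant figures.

37.4 L

n(NH3) = PV/RT = (17800 × 25.6) / (62.36 × 557.15) = 13.12 mol
n(O2) = PV/RT = (7930 × 84.1) / (62.36 × 347.05) = 30.82 mol
For 13.12 mol NH3, stoichiometry requires (5/4) × 13.12 = 16.40 mol O2; 30.82 mol is available, so NH3 is limiting.
n(H2O) = (6/4) × 13.12 = 19.68 mol
V(H2O) = nRT/P = 19.68 × 62.36 × 564 / 18500 = 37.41 L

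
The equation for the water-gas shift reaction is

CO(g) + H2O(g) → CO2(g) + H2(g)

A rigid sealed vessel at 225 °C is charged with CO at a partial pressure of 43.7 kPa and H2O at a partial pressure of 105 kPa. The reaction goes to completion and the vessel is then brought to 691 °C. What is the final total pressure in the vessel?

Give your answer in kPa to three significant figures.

288 kPa

With V and T fixed, P_i ∝ n_i, so the mole ratios apply directly to partial pressures at 225 °C.
P(H2O) required for 43.7 kPa of CO = (1/1) × 43.7 = 43.70 kPa; available 105 kPa, so CO is limiting.
P(H2O) remaining = 105 − (1/1) × 43.7 = 61.30 kPa
P(gaseous products) = (1+1)/1 × 43.7 = 87.40 kPa
P_total at 225 °C = 61.30 + 87.40 = 148.7 kPa
Scaling to 691 °C: P = 148.7 × 964.15/498.15 = 287.8 kPa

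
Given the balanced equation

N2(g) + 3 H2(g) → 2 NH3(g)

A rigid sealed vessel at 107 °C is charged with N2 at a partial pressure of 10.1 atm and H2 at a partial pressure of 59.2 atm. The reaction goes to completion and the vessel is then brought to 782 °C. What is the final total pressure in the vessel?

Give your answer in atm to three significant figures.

With V and T fixed, P_i ∝ n_i, so the mole ratios apply directly to partial pressures at 107 °C.
P(H2) required for 10.1 atm of N2 = (3/1) × 10.1 = 30.30 atm; available 59.2 atm, so N2 is limiting.
P(H2) remaining = 59.2 − (3/1) × 10.1 = 28.90 atm
P(gaseous products) = (2)/1 × 10.1 = 20.20 atm
P_total at 107 °C = 28.90 + 20.20 = 49.10 atm
Scaling to 782 °C: P = 49.10 × 1055.15/380.15 = 136.3 atm

136 atm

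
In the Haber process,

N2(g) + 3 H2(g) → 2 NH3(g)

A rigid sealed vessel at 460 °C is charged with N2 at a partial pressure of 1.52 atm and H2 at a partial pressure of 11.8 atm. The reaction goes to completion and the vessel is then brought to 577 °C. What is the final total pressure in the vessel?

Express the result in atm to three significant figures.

With V and T fixed, P_i ∝ n_i, so the mole ratios apply directly to partial pressures at 460 °C.
P(H2) required for 1.52 atm of N2 = (3/1) × 1.52 = 4.560 atm; available 11.8 atm, so N2 is limiting.
P(H2) remaining = 11.8 − (3/1) × 1.52 = 7.240 atm
P(gaseous products) = (2)/1 × 1.52 = 3.040 atm
P_total at 460 °C = 7.240 + 3.040 = 10.28 atm
Scaling to 577 °C: P = 10.28 × 850.15/733.15 = 11.92 atm

11.9 atm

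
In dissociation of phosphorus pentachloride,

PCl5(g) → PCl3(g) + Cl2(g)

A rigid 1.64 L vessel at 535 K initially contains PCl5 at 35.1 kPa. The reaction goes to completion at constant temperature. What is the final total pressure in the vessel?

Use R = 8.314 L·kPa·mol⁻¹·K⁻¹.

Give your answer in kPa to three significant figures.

Since T and V are fixed, P_final/P_initial = n_final/n_initial = 2/1.
P_final = (2/1) × 35.1 = 70.20 kPa

70.2 kPa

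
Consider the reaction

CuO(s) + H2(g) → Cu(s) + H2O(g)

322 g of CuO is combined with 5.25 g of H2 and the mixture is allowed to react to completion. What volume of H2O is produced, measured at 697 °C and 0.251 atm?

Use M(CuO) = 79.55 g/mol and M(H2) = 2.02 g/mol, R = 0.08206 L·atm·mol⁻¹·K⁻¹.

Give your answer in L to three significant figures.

824 L

n(CuO) = 322 / 79.55 = 4.048 mol
n(H2) = 5.25 / 2.02 = 2.599 mol
For 4.048 mol CuO, stoichiometry requires (1/1) × 4.048 = 4.048 mol H2; 2.599 mol is available, so H2 is limiting.
n(H2O) = (1/1) × 2.599 = 2.599 mol
V(H2O) = nRT/P = 2.599 × 0.08206 × 970.15 / 0.251 = 824.3 L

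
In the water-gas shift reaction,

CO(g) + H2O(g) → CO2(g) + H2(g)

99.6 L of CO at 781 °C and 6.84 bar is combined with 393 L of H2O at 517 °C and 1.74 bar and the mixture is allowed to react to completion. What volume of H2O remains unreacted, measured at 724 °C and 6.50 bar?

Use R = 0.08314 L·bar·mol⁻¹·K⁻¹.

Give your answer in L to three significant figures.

33.6 L

n(CO) = PV/RT = (6.84 × 99.6) / (0.08314 × 1054.15) = 7.773 mol
n(H2O) = PV/RT = (1.74 × 393) / (0.08314 × 790.15) = 10.41 mol
For 7.773 mol CO, stoichiometry requires (1/1) × 7.773 = 7.773 mol H2O; 10.41 mol is available, so CO is limiting.
n(H2O) consumed = (1/1) × 7.773 = 7.773 mol; remaining = 10.41 − 7.773 = 2.637 mol
V(H2O) = nRT/P = 2.637 × 0.08314 × 997.15 / 6.50 = 33.63 L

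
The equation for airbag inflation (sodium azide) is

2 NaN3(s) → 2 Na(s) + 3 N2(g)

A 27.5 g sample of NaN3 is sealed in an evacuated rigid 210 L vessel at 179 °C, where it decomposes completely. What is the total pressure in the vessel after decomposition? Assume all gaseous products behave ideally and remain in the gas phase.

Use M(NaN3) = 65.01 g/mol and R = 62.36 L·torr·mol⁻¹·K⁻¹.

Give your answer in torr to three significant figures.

n(NaN3) = 27.5 / 65.01 = 0.4230 mol
n(gas produced) = (3/2) × 0.4230 = 0.6345 mol
P = nRT/V = 0.6345 × 62.36 × 452.15 / 210 = 85.19 torr

85.2 torr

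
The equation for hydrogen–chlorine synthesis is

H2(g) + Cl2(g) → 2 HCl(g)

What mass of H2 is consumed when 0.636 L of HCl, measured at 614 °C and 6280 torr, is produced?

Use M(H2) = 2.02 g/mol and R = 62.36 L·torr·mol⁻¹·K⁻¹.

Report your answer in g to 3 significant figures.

n(HCl) = PV/RT = (6280 × 0.636) / (62.36 × 887.15) = 0.07220 mol
n(H2) = (1/2) × 0.07220 = 0.03610 mol
m(H2) = 0.03610 × 2.02 = 0.07292 g

0.0729 g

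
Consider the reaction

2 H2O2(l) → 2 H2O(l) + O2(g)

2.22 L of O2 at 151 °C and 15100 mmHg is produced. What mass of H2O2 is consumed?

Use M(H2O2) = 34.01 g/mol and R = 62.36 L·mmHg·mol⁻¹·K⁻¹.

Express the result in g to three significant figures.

86.2 g

n(O2) = PV/RT = (15100 × 2.22) / (62.36 × 424.15) = 1.267 mol
n(H2O2) = (2/1) × 1.267 = 2.534 mol
m(H2O2) = 2.534 × 34.01 = 86.18 g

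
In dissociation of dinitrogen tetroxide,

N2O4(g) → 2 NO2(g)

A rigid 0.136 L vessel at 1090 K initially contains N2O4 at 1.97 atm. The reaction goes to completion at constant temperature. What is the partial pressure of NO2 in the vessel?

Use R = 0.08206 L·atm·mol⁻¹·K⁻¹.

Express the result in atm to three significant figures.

3.94 atm

n(N2O4)₀ = PV/RT = (1.97 × 0.136) / (0.08206 × 1090) = 0.002995 mol
n(NO2) = (2/1) × 0.002995 = 0.005990 mol
P(NO2) = nRT/V = 0.005990 × 0.08206 × 1090 / 0.136 = 3.940 atm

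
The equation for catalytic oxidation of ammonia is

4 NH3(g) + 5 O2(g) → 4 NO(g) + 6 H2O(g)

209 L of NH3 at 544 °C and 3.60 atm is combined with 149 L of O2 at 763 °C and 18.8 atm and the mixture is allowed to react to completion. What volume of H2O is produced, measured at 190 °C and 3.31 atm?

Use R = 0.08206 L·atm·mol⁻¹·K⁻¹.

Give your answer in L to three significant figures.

n(NH3) = PV/RT = (3.60 × 209) / (0.08206 × 817.15) = 11.22 mol
n(O2) = PV/RT = (18.8 × 149) / (0.08206 × 1036.15) = 32.95 mol
For 11.22 mol NH3, stoichiometry requires (5/4) × 11.22 = 14.03 mol O2; 32.95 mol is available, so NH3 is limiting.
n(H2O) = (6/4) × 11.22 = 16.83 mol
V(H2O) = nRT/P = 16.83 × 0.08206 × 463.15 / 3.31 = 193.2 L

193 L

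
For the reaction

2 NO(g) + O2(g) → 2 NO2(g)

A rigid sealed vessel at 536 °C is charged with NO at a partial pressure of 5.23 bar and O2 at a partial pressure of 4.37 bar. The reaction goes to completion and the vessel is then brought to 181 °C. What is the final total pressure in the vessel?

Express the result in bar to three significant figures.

3.92 bar

At constant V, partial pressures at 536 °C are proportional to moles, so apply stoichiometry directly to pressures.
P(O2) required for 5.23 bar of NO = (1/2) × 5.23 = 2.615 bar; available 4.37 bar, so NO is limiting.
P(O2) remaining = 4.37 − (1/2) × 5.23 = 1.755 bar
P(gaseous products) = (2)/2 × 5.23 = 5.230 bar
P_total at 536 °C = 1.755 + 5.230 = 6.985 bar
Scaling to 181 °C: P = 6.985 × 454.15/809.15 = 3.920 bar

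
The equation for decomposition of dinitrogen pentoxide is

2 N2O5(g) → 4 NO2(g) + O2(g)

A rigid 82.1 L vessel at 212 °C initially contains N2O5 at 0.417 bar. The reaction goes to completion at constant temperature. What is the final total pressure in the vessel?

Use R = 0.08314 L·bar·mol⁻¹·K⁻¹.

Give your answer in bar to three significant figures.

1.04 bar

Since T and V are fixed, P_final/P_initial = n_final/n_initial = 5/2.
P_final = (5/2) × 0.417 = 1.042 bar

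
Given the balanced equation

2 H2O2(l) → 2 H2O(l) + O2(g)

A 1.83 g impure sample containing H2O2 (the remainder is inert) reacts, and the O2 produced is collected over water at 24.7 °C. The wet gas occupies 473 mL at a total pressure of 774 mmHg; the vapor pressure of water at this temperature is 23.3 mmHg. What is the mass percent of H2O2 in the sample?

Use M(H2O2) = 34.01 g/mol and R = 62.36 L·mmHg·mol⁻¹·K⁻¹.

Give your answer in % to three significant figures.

71.1 %

P(O2) = 774 − 23.3 = 750.7 mmHg
n(O2) = PV/RT = (750.7 × 0.4730) / (62.36 × 297.85) = 0.01912 mol
n(H2O2) = (2/1) × 0.01912 = 0.03824 mol
m(H2O2) = 0.03824 × 34.01 = 1.301 g
%H2O2 = 1.301 / 1.83 × 100 = 71.09%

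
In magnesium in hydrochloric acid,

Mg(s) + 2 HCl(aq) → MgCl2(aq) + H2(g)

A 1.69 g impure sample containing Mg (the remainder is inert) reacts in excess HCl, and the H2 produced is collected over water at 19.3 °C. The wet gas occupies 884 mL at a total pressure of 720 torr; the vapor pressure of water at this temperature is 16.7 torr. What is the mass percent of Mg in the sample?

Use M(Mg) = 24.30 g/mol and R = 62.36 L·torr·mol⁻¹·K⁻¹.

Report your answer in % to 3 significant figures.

49.0 %

P(H2) = 720 − 16.7 = 703.3 torr
n(H2) = PV/RT = (703.3 × 0.8840) / (62.36 × 292.45) = 0.03409 mol
n(Mg) = (1/1) × 0.03409 = 0.03409 mol
m(Mg) = 0.03409 × 24.30 = 0.8284 g
%Mg = 0.8284 / 1.69 × 100 = 49.02%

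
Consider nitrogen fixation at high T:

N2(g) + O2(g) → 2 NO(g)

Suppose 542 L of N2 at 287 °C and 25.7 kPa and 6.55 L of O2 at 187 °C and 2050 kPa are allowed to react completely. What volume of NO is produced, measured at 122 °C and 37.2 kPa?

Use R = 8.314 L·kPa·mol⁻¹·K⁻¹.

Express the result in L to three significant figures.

n(N2) = PV/RT = (25.7 × 542) / (8.314 × 560.15) = 2.991 mol
n(O2) = PV/RT = (2050 × 6.55) / (8.314 × 460.15) = 3.510 mol
For 2.991 mol N2, stoichiometry requires (1/1) × 2.991 = 2.991 mol O2; 3.510 mol is available, so N2 is limiting.
n(NO) = (2/1) × 2.991 = 5.982 mol
V(NO) = nRT/P = 5.982 × 8.314 × 395.15 / 37.2 = 528.3 L

528 L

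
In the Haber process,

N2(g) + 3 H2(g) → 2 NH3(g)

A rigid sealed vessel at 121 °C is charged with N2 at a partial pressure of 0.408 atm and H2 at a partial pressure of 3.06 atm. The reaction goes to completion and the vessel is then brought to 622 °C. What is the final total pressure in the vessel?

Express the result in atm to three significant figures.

6.02 atm

At constant V, partial pressures at 121 °C are proportional to moles, so apply stoichiometry directly to pressures.
P(H2) required for 0.408 atm of N2 = (3/1) × 0.408 = 1.224 atm; available 3.06 atm, so N2 is limiting.
P(H2) remaining = 3.06 − (3/1) × 0.408 = 1.836 atm
P(gaseous products) = (2)/1 × 0.408 = 0.8160 atm
P_total at 121 °C = 1.836 + 0.8160 = 2.652 atm
Scaling to 622 °C: P = 2.652 × 895.15/394.15 = 6.023 atm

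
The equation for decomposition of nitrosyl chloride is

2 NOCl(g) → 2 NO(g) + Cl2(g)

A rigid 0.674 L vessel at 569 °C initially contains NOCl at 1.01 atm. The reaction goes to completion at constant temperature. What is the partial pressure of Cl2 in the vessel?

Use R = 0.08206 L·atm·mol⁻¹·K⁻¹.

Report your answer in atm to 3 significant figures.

n(NOCl)₀ = PV/RT = (1.01 × 0.674) / (0.08206 × 842.15) = 0.009851 mol
n(Cl2) = (1/2) × 0.009851 = 0.004926 mol
P(Cl2) = nRT/V = 0.004926 × 0.08206 × 842.15 / 0.674 = 0.5051 atm

0.505 atm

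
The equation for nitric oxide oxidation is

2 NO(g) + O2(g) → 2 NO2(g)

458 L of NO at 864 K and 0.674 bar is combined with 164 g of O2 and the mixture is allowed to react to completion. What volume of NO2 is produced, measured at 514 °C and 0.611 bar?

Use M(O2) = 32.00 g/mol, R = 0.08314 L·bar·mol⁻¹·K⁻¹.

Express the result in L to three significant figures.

460 L

n(NO) = PV/RT = (0.674 × 458) / (0.08314 × 864) = 4.297 mol
n(O2) = 164 / 32.00 = 5.125 mol
For 4.297 mol NO, stoichiometry requires (1/2) × 4.297 = 2.148 mol O2; 5.125 mol is available, so NO is limiting.
n(NO2) = (2/2) × 4.297 = 4.297 mol
V(NO2) = nRT/P = 4.297 × 0.08314 × 787.15 / 0.611 = 460.2 L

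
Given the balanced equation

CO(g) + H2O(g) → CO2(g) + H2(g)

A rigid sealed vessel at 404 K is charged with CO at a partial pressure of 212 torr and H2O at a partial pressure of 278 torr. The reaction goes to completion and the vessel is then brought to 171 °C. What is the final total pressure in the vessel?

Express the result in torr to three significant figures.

539 torr

With V and T fixed, P_i ∝ n_i, so the mole ratios apply directly to partial pressures at 404 K.
P(H2O) required for 212 torr of CO = (1/1) × 212 = 212.0 torr; available 278 torr, so CO is limiting.
P(H2O) remaining = 278 − (1/1) × 212 = 66.00 torr
P(gaseous products) = (1+1)/1 × 212 = 424.0 torr
P_total at 404 K = 66.00 + 424.0 = 490.0 torr
Scaling to 171 °C: P = 490.0 × 444.15/404 = 538.7 torr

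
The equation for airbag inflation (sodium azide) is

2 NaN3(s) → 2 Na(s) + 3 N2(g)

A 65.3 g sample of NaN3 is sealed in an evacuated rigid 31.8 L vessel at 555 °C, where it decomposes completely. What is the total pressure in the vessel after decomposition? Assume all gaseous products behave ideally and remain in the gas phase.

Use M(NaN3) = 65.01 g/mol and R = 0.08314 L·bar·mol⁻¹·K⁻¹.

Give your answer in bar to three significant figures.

n(NaN3) = 65.3 / 65.01 = 1.004 mol
n(gas produced) = (3/2) × 1.004 = 1.506 mol
P = nRT/V = 1.506 × 0.08314 × 828.15 / 31.8 = 3.261 bar

3.26 bar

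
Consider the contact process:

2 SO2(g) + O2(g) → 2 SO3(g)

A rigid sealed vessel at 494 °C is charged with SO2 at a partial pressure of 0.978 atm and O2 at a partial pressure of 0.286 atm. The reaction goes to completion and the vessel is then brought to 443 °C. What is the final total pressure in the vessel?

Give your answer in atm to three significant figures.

With V and T fixed, P_i ∝ n_i, so the mole ratios apply directly to partial pressures at 494 °C.
P(O2) required for 0.978 atm of SO2 = (1/2) × 0.978 = 0.4890 atm; available 0.286 atm, so O2 is limiting.
P(SO2) remaining = 0.978 − (2/1) × 0.286 = 0.4060 atm
P(gaseous products) = (2)/1 × 0.286 = 0.5720 atm
P_total at 494 °C = 0.4060 + 0.5720 = 0.9780 atm
Scaling to 443 °C: P = 0.9780 × 716.15/767.15 = 0.9130 atm

0.913 atm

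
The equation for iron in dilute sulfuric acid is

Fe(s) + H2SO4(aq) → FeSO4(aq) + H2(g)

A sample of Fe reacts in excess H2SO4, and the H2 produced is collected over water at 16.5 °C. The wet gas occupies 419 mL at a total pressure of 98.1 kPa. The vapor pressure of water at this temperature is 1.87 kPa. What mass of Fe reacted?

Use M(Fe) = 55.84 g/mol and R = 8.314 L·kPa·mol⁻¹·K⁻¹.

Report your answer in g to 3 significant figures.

0.935 g

P(H2) = 98.1 − 1.87 = 96.23 kPa
n(H2) = PV/RT = (96.23 × 0.4190) / (8.314 × 289.65) = 0.01674 mol
n(Fe) = (1/1) × 0.01674 = 0.01674 mol
m(Fe) = 0.01674 × 55.84 = 0.9348 g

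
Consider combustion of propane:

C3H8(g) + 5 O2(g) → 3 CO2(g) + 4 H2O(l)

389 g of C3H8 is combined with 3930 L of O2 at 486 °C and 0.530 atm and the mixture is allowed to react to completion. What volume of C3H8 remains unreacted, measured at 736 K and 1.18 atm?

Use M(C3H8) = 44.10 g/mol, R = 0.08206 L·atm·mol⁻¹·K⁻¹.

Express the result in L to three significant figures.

109 L

n(C3H8) = 389 / 44.10 = 8.821 mol
n(O2) = PV/RT = (0.530 × 3930) / (0.08206 × 759.15) = 33.44 mol
For 8.821 mol C3H8, stoichiometry requires (5/1) × 8.821 = 44.10 mol O2; 33.44 mol is available, so O2 is limiting.
n(C3H8) consumed = (1/5) × 33.44 = 6.688 mol; remaining = 8.821 − 6.688 = 2.133 mol
V(C3H8) = nRT/P = 2.133 × 0.08206 × 736 / 1.18 = 109.2 L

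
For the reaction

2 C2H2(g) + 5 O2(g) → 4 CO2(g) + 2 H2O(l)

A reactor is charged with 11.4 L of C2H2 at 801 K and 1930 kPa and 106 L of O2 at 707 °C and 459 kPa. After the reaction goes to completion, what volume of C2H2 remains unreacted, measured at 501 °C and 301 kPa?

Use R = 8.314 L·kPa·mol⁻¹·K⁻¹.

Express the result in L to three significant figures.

n(C2H2) = PV/RT = (1930 × 11.4) / (8.314 × 801) = 3.304 mol
n(O2) = PV/RT = (459 × 106) / (8.314 × 980.15) = 5.971 mol
For 3.304 mol C2H2, stoichiometry requires (5/2) × 3.304 = 8.260 mol O2; 5.971 mol is available, so O2 is limiting.
n(C2H2) consumed = (2/5) × 5.971 = 2.388 mol; remaining = 3.304 − 2.388 = 0.9160 mol
V(C2H2) = nRT/P = 0.9160 × 8.314 × 774.15 / 301 = 19.59 L

19.6 L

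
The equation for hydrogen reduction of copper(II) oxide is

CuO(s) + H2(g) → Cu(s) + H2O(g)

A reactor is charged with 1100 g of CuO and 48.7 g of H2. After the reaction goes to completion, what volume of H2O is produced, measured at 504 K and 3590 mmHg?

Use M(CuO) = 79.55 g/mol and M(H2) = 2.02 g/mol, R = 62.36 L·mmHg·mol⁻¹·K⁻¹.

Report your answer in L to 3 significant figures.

121 L

n(CuO) = 1100 / 79.55 = 13.83 mol
n(H2) = 48.7 / 2.02 = 24.11 mol
For 13.83 mol CuO, stoichiometry requires (1/1) × 13.83 = 13.83 mol H2; 24.11 mol is available, so CuO is limiting.
n(H2O) = (1/1) × 13.83 = 13.83 mol
V(H2O) = nRT/P = 13.83 × 62.36 × 504 / 3590 = 121.1 L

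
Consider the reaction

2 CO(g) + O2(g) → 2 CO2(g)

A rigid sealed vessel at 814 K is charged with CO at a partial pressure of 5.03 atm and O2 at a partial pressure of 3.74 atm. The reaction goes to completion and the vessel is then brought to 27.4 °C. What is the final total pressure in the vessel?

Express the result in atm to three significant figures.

2.31 atm

At constant V, partial pressures at 814 K are proportional to moles, so apply stoichiometry directly to pressures.
P(O2) required for 5.03 atm of CO = (1/2) × 5.03 = 2.515 atm; available 3.74 atm, so CO is limiting.
P(O2) remaining = 3.74 − (1/2) × 5.03 = 1.225 atm
P(gaseous products) = (2)/2 × 5.03 = 5.030 atm
P_total at 814 K = 1.225 + 5.030 = 6.255 atm
Scaling to 27.4 °C: P = 6.255 × 300.55/814 = 2.310 atm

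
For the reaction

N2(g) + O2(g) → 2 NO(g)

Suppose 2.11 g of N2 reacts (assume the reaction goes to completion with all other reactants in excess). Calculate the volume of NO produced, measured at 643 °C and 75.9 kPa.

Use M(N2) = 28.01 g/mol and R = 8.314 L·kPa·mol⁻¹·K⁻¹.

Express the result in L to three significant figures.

n(N2) = 2.110 / 28.01 = 0.07533 mol
n(NO) = (2/1) × 0.07533 = 0.1507 mol
V = nRT/P = 0.1507 × 8.314 × 916.15 / 75.9 = 15.12 L

15.1 L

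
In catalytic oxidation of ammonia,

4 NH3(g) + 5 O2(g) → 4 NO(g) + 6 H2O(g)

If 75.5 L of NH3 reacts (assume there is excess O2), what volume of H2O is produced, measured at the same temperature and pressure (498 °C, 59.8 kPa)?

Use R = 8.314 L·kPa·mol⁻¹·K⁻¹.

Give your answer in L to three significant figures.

At constant T and P, gas volumes are in the mole ratio: V(H2O) = (6/4) × 75.5 = 113.2 L

113 L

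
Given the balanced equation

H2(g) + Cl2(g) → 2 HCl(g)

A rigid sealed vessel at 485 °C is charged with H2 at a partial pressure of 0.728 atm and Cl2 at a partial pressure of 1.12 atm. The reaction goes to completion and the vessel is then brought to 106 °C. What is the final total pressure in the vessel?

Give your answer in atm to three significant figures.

Because the vessel is rigid and T is held at 485 °C, work the stoichiometry in partial pressures (P_i = n_iRT/V).
P(Cl2) required for 0.728 atm of H2 = (1/1) × 0.728 = 0.7280 atm; available 1.12 atm, so H2 is limiting.
P(Cl2) remaining = 1.12 − (1/1) × 0.728 = 0.3920 atm
P(gaseous products) = (2)/1 × 0.728 = 1.456 atm
P_total at 485 °C = 0.3920 + 1.456 = 1.848 atm
Scaling to 106 °C: P = 1.848 × 379.15/758.15 = 0.9242 atm

0.924 atm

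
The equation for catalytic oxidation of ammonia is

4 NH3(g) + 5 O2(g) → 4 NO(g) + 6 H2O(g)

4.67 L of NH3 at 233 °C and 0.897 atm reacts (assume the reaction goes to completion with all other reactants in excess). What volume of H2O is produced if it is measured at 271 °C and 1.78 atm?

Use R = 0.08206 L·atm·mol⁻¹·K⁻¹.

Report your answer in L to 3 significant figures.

n(NH3) = PV/RT = (0.897 × 4.67) / (0.08206 × 506.15) = 0.1009 mol
n(H2O) = (6/4) × 0.1009 = 0.1514 mol
V = nRT/P = 0.1514 × 0.08206 × 544.15 / 1.78 = 3.798 L

3.80 L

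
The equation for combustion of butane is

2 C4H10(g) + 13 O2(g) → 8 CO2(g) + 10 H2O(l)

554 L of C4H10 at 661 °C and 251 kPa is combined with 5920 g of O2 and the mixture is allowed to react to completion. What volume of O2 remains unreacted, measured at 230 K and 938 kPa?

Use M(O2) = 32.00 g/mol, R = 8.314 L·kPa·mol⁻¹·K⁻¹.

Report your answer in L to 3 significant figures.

n(C4H10) = PV/RT = (251 × 554) / (8.314 × 934.15) = 17.90 mol
n(O2) = 5920 / 32.00 = 185.0 mol
For 17.90 mol C4H10, stoichiometry requires (13/2) × 17.90 = 116.3 mol O2; 185.0 mol is available, so C4H10 is limiting.
n(O2) consumed = (13/2) × 17.90 = 116.3 mol; remaining = 185.0 − 116.3 = 68.70 mol
V(O2) = nRT/P = 68.70 × 8.314 × 230 / 938 = 140.1 L

140 L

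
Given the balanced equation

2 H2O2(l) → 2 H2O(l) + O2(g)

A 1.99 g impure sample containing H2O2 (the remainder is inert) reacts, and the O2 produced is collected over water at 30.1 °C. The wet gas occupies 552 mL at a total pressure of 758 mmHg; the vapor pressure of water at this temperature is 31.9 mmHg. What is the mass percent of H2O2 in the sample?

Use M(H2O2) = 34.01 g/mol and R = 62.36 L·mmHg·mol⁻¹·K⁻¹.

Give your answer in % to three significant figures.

72.4 %

P(O2) = 758 − 31.9 = 726.1 mmHg
n(O2) = PV/RT = (726.1 × 0.5520) / (62.36 × 303.25) = 0.02119 mol
n(H2O2) = (2/1) × 0.02119 = 0.04238 mol
m(H2O2) = 0.04238 × 34.01 = 1.441 g
%H2O2 = 1.441 / 1.99 × 100 = 72.41%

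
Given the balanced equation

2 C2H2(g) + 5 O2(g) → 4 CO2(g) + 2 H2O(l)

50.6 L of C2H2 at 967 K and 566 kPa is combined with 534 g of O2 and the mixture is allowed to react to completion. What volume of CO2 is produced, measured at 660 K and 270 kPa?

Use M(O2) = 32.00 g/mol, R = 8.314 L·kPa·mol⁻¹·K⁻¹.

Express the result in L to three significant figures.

145 L

n(C2H2) = PV/RT = (566 × 50.6) / (8.314 × 967) = 3.562 mol
n(O2) = 534 / 32.00 = 16.69 mol
For 3.562 mol C2H2, stoichiometry requires (5/2) × 3.562 = 8.905 mol O2; 16.69 mol is available, so C2H2 is limiting.
n(CO2) = (4/2) × 3.562 = 7.124 mol
V(CO2) = nRT/P = 7.124 × 8.314 × 660 / 270 = 144.8 L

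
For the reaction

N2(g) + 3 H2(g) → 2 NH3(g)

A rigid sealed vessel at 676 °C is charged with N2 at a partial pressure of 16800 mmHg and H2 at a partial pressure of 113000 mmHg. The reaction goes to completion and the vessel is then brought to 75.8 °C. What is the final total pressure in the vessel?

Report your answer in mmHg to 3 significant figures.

At constant V, partial pressures at 676 °C are proportional to moles, so apply stoichiometry directly to pressures.
P(H2) required for 16800 mmHg of N2 = (3/1) × 16800 = 50400 mmHg; available 113000 mmHg, so N2 is limiting.
P(H2) remaining = 113000 − (3/1) × 16800 = 62600 mmHg
P(gaseous products) = (2)/1 × 16800 = 33600 mmHg
P_total at 676 °C = 62600 + 33600 = 96200 mmHg
Scaling to 75.8 °C: P = 96200 × 348.95/949.15 = 35370 mmHg

35400 mmHg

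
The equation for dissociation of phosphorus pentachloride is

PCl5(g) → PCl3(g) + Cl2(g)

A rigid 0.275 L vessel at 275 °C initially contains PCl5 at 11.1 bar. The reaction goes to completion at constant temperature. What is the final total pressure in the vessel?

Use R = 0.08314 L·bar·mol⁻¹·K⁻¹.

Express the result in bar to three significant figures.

22.2 bar

At constant T and V, P ∝ n(gas): 1 mol gas → 2 mol gas.
P_final = (2/1) × 11.1 = 22.20 bar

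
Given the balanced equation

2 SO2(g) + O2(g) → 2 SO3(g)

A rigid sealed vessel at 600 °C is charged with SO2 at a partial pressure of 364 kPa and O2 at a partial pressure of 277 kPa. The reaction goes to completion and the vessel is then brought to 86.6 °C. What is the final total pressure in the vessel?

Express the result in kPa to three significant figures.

189 kPa

At constant V, partial pressures at 600 °C are proportional to moles, so apply stoichiometry directly to pressures.
P(O2) required for 364 kPa of SO2 = (1/2) × 364 = 182.0 kPa; available 277 kPa, so SO2 is limiting.
P(O2) remaining = 277 − (1/2) × 364 = 95.00 kPa
P(gaseous products) = (2)/2 × 364 = 364.0 kPa
P_total at 600 °C = 95.00 + 364.0 = 459.0 kPa
Scaling to 86.6 °C: P = 459.0 × 359.75/873.15 = 189.1 kPa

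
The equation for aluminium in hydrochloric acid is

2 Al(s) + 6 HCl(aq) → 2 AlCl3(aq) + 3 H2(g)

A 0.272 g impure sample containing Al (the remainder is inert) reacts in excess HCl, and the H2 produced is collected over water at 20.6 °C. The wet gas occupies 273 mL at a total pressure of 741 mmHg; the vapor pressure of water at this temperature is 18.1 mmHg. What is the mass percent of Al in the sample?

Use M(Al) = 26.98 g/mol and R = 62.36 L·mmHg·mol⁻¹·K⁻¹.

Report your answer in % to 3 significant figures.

P(H2) = 741 − 18.1 = 722.9 mmHg
n(H2) = PV/RT = (722.9 × 0.2730) / (62.36 × 293.75) = 0.01077 mol
n(Al) = (2/3) × 0.01077 = 0.007180 mol
m(Al) = 0.007180 × 26.98 = 0.1937 g
%Al = 0.1937 / 0.272 × 100 = 71.21%

71.2 %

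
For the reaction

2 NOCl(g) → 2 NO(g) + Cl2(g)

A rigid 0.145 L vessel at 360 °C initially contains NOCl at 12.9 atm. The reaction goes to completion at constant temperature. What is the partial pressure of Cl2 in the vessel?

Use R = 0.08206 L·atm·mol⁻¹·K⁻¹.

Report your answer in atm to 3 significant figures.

n(NOCl)₀ = PV/RT = (12.9 × 0.145) / (0.08206 × 633.15) = 0.03600 mol
n(Cl2) = (1/2) × 0.03600 = 0.01800 mol
P(Cl2) = nRT/V = 0.01800 × 0.08206 × 633.15 / 0.145 = 6.450 atm

6.45 atm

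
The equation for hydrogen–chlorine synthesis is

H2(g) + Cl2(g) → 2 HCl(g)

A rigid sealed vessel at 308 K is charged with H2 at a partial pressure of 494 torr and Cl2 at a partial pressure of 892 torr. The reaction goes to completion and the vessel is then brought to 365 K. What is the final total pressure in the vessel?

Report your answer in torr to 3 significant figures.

Because the vessel is rigid and T is held at 308 K, work the stoichiometry in partial pressures (P_i = n_iRT/V).
P(Cl2) required for 494 torr of H2 = (1/1) × 494 = 494.0 torr; available 892 torr, so H2 is limiting.
P(Cl2) remaining = 892 − (1/1) × 494 = 398.0 torr
P(gaseous products) = (2)/1 × 494 = 988.0 torr
P_total at 308 K = 398.0 + 988.0 = 1386 torr
Scaling to 365 K: P = 1386 × 365/308 = 1642 torr

1640 torr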